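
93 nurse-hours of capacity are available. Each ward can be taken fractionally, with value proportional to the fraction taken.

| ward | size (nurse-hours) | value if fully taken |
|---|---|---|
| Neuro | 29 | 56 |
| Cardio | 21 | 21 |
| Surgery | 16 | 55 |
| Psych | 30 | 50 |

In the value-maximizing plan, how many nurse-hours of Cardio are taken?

18

Best value per unit of size first: Surgery 55/16≈3.44, Neuro 56/29≈1.93, Psych 50/30≈1.67, Cardio 21/21≈1.
Take all of Surgery (16 nurse-hours, value 55) — 77 nurse-hours left.
Take all of Neuro (29 nurse-hours, value 56) — 48 nurse-hours left.
Take all of Psych (30 nurse-hours, value 50) — 18 nurse-hours left.
Only 18 nurse-hours remain; take 18/21 of Cardio for value 21×18/21 = 18.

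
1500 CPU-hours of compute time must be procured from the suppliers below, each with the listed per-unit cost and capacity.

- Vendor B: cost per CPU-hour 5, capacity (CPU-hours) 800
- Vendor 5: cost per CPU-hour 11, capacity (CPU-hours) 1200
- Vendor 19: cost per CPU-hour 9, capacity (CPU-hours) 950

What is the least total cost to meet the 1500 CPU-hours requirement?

10300

Fill from the cheapest supplier first.
Take 800 from Vendor B at 5 ; need 700 more.
Take 700 from Vendor 19 at 9 to finish.
Vendor 5: unused.
Cost = 800×5 + 700×9 = 10300.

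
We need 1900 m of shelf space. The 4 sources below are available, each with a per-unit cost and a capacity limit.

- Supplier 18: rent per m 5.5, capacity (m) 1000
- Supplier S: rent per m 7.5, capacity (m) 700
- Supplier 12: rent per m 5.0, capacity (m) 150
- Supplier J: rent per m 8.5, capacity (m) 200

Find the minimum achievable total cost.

11925

Cheapest first:
Supplier 12 (5.0): use full 150 — 1750 m to go.
Take 1000 from Supplier 18 at 5.5 — need 750 more.
Take 700 from Supplier S at 7.5 — need 50 more.
Supplier J (8.5): take the remaining 50 — done.
Cost = 150×5.0 + 1000×5.5 + 700×7.5 + 50×8.5 = 11925.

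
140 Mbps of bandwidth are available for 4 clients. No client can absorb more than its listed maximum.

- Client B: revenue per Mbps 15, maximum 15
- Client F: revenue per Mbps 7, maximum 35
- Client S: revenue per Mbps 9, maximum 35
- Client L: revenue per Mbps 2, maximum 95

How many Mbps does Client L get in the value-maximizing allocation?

55

Highest revenue per Mbps first: Client B 15 > Client S 9 > Client F 7 > Client L 2.
Give Client B 15 to hit its cap of 15 — 125 left.
Client S: +35 to 35 (cap) — 90 left.
Give Client F 35 to hit its cap of 35 — 55 left.
Client L has room for 95 but only 55 remain, so it gets 55.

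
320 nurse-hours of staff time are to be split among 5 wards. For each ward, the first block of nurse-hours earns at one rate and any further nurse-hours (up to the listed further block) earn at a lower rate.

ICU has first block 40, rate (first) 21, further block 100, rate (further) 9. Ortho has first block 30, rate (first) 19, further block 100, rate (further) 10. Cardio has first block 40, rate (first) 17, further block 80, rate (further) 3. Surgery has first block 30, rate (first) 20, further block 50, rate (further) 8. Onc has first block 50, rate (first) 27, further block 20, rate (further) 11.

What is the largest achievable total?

5350

Rank every tier by rate: Onc/first 27 > ICU/first 21 > Surgery/first 20 > Ortho/first 19 > Cardio/first 17 > Onc/second 11 > Ortho/second 10 > ICU/second 9 > Surgery/second 8 > Cardio/second 3.
Onc/first (27): +50 → 270 left.
Fill ICU first block (40 at 21) → 230 left.
Surgery/first (20): +30 → 200 left.
Fill Ortho first block (30 at 19) → 170 left.
Cardio first at 17: fill all 40 → 130 left.
Onc/second (11): +20 → 110 left.
Ortho/second (10): +100 → 10 left.
10 remain; put them into ICU second at 9.
Total = 27×50 + 21×40 + 20×30 + 19×30 + 17×40 + 11×20 + 10×100 + 9×10 = 5350.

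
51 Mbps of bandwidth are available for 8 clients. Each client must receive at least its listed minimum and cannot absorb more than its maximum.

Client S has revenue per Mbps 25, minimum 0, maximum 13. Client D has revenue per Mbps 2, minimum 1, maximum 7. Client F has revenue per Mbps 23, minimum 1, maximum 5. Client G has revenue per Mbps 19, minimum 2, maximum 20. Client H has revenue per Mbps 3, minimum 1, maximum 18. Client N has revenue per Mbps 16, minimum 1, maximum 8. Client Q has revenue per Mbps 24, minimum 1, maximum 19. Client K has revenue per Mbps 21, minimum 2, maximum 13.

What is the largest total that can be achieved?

1144

Meeting every minimum uses 0+1+1+2+1+1+1+2 = 9 Mbps, leaving 42.
Rank by revenue per Mbps: Client S 25 > Client Q 24 > Client F 23 > Client K 21 > Client G 19 > Client N 16 > Client H 3 > Client D 2.
Client S: +13 to 13 (cap) ; 29 left.
Client Q takes 18 more to reach its cap of 19 ; 11 left.
Client F: +4 to 5 (cap) ; 7 left.
Client K: +7 (room for 11) → 9. Pool exhausted.
Total = 25×13 + 2×1 + 23×5 + 19×2 + 3×1 + 16×1 + 24×19 + 21×9 = 1144.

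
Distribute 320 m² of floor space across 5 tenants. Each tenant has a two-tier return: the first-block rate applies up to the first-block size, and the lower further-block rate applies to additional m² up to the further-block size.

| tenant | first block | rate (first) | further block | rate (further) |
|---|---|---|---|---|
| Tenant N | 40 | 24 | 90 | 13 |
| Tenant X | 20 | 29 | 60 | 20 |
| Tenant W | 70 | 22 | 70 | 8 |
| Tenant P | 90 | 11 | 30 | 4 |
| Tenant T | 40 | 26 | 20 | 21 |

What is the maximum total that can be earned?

Treat each block as its own option and order by rate: Tenant X/T1 29 > Tenant T/T1 26 > Tenant N/T1 24 > Tenant W/T1 22 > Tenant T/T2 21 > Tenant X/T2 20 > Tenant N/T2 13 > Tenant P/T1 11 > Tenant W/T2 8 > Tenant P/T2 4.
Tenant X T1 at 29: fill all 20 — 300 left.
Tenant T/T1 (26): +40 — 260 left.
Fill Tenant N T1 block (40 at 24) — 220 left.
Tenant W/T1 (22): +70 — 150 left.
Tenant T T2 at 21: fill all 20 — 130 left.
Tenant X T2 at 20: fill all 60 — 70 left.
Tenant N/T2: +70 of 90 at 13; pool empty.
Total = 29×20 + 26×40 + 24×40 + 22×70 + 21×20 + 20×60 + 13×70 = 6650.

6650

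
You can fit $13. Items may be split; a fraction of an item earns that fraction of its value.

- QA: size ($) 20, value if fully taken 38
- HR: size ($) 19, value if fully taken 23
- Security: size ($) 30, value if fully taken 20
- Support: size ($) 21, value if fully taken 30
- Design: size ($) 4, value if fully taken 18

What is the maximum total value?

35.1

Sort by value density: Design 18/4≈4.5, QA 38/20≈1.9, Support 30/21≈1.43, HR 23/19≈1.21, Security 20/30≈0.667.
Take all of Design (4 $, value 18) ; 9 $ left.
Only 9 $ remain; take 9/20 of QA for value 38×9/20 = 17.1.
Total value = 35.1.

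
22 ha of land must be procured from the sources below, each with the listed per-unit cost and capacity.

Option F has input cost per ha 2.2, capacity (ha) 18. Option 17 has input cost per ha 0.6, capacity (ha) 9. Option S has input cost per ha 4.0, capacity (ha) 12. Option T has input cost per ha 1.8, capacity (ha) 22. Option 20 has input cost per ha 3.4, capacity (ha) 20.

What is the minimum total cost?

28.8

Cheapest first:
Take 9 from Option 17 at 0.6 ; need 13 more.
Option T at 1.8: take 13 of its 22 ; requirement met.
Option F, Option 20, Option S: unused.
Cost = 9×0.6 + 13×1.8 = 28.8.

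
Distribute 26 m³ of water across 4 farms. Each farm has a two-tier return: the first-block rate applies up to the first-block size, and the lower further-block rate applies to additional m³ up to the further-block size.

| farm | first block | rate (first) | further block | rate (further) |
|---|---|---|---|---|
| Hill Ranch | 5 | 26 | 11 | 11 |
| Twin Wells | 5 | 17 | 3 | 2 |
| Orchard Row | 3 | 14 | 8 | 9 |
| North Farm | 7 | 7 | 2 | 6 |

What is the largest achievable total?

Rank every tier by rate: Hill Ranch/tier1 26 > Twin Wells/tier1 17 > Orchard Row/tier1 14 > Hill Ranch/tier2 11 > Orchard Row/tier2 9 > North Farm/tier1 7 > North Farm/tier2 6 > Twin Wells/tier2 2.
Fill Hill Ranch tier1 block (5 at 26) → 21 left.
Fill Twin Wells tier1 block (5 at 17) → 16 left.
Orchard Row/tier1 (14): +3 → 13 left.
Hill Ranch tier2 at 11: fill all 11 → 2 left.
Orchard Row/tier2: +2 of 8 at 9; pool empty.
Total = 26×5 + 17×5 + 14×3 + 11×11 + 9×2 = 396.

396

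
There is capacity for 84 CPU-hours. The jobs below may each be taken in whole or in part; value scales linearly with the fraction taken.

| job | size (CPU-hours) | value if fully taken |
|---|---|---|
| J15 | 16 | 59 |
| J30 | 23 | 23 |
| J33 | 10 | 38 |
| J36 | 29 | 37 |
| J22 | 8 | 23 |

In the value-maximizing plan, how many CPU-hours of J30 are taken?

Best value per unit of size first: J33 38/10≈3.8, J15 59/16≈3.69, J22 23/8≈2.88, J36 37/29≈1.28, J30 23/23≈1.
J33: take in full, 10 CPU-hours for value 38 ; 74 left.
Take all of J15 (16 CPU-hours, value 59) ; 58 CPU-hours left.
All 8 CPU-hours of J22 fit (value 23) ; 50 remain.
Take all of J36 (29 CPU-hours, value 37) ; 21 CPU-hours left.
21 CPU-hours left: a 21/23 share of J30 gives 23×21/23 = 21.

21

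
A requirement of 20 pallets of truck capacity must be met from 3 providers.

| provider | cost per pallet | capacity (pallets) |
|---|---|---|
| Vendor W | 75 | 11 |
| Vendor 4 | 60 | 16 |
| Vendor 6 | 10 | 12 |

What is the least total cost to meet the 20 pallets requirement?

Use providers in increasing cost order.
Vendor 6 at 10: take all 12 pallets → 8 still needed.
Take 8 from Vendor 4 at 60 to finish.
Vendor W: unused.
Cost = 12×10 + 8×60 = 600.

600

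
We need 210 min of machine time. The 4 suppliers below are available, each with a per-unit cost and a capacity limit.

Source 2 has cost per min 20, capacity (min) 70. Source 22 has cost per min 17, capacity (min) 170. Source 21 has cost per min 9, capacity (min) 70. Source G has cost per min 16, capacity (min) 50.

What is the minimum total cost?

Fill from the cheapest supplier first.
Source 21 (9): use full 70 — 140 min to go.
Take 50 from Source G at 16 — need 90 more.
Source 22 at 17: take 90 of its 170 — requirement met.
Source 2: unused.
Cost = 70×9 + 50×16 + 90×17 = 2960.

2960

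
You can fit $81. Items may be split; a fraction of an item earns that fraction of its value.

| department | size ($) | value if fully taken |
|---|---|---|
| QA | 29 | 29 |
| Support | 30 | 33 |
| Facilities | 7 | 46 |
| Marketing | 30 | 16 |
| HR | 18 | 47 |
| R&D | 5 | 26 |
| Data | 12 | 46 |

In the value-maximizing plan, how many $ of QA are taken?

9

Sort by value density: Facilities 46/7≈6.57, R&D 26/5≈5.2, Data 46/12≈3.83, HR 47/18≈2.61, Support 33/30≈1.1, QA 29/29≈1, Marketing 16/30≈0.533.
Take all of Facilities (7 $, value 46) ; 74 $ left.
All 5 $ of R&D fit (value 26) ; 69 remain.
Take all of Data (12 $, value 46) ; 57 $ left.
Take all of HR (18 $, value 47) ; 39 $ left.
All 30 $ of Support fit (value 33) ; 9 remain.
Fill the last 9 $ with part of QA: 9/29 of it earns 9.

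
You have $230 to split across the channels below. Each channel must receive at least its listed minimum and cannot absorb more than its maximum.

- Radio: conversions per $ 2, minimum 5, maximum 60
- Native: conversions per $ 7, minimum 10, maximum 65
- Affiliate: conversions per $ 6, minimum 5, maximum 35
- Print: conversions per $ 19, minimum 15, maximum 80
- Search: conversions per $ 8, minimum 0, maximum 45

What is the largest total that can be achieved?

Meeting every minimum uses 5+10+5+15+0 = 35 $, leaving 195.
Rank by conversions per $: Print 19 > Search 8 > Native 7 > Affiliate 6 > Radio 2.
Print takes 65 more to reach its cap of 80 → 130 left.
Give Search 45 more to hit its cap of 45 → 85 left.
Native: +55 to 65 (cap) → 30 left.
Give Affiliate 30 more to hit its cap of 35 → 0 left.
Total = 2×5 + 7×65 + 6×35 + 19×80 + 8×45 = 2555.

2555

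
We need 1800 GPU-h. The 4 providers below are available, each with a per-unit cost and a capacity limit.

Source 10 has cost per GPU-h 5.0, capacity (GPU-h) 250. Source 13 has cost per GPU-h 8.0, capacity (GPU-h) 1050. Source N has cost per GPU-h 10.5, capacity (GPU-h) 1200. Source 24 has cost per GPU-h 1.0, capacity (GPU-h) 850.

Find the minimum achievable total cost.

Use providers in increasing cost order.
Source 24 (1.0): use full 850 — 950 GPU-h to go.
Take 250 from Source 10 at 5.0 — need 700 more.
Source 13 at 8.0: take 700 of its 1050 — requirement met.
Source N: unused.
Cost = 850×1.0 + 250×5.0 + 700×8.0 = 7700.

7700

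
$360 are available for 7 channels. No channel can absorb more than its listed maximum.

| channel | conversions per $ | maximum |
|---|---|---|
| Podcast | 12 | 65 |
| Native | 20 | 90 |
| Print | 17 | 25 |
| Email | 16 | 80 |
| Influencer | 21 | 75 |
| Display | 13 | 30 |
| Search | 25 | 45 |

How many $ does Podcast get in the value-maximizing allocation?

Order the channels by conversions per $: Search 25 > Influencer 21 > Native 20 > Print 17 > Email 16 > Display 13 > Podcast 12.
Give Search 45 to hit its cap of 45 ; 315 left.
Influencer: +75 to 75 (cap) ; 240 left.
Give Native 90 to hit its cap of 90 ; 150 left.
Print takes 25 to reach its cap of 25 ; 125 left.
Give Email 80 to hit its cap of 80 ; 45 left.
Display: +30 to 30 (cap) ; 15 left.
Podcast has room for 65 but only 15 remain, so it gets 15.

15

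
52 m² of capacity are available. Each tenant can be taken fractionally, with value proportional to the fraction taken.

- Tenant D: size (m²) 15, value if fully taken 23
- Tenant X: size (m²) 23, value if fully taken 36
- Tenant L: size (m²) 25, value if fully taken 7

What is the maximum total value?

Rank by value-to-size ratio: Tenant X 36/23≈1.57, Tenant D 23/15≈1.53, Tenant L 7/25≈0.28.
Tenant X: take in full, 23 m² for value 36 ; 29 left.
Tenant D: take in full, 15 m² for value 23 ; 14 left.
14 m² left: a 14/25 share of Tenant L gives 7×14/25 = 3.92.
Total value = 62.92.

62.92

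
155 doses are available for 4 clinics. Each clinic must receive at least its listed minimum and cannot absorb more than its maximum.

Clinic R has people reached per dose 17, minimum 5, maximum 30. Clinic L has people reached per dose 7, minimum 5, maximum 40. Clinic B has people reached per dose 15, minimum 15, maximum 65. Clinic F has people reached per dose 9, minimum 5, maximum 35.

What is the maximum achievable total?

Meeting every minimum uses 5+5+15+5 = 30 doses, leaving 125.
Order the clinics by people reached per dose: Clinic R 17 > Clinic B 15 > Clinic F 9 > Clinic L 7.
Clinic R: +25 to 30 (cap) → 100 left.
Clinic B takes 50 more to reach its cap of 65 → 50 left.
Give Clinic F 30 more to hit its cap of 35 → 20 left.
Only 20 left; Clinic L takes them to reach 25.
Total = 17×30 + 7×25 + 15×65 + 9×35 = 1975.

1975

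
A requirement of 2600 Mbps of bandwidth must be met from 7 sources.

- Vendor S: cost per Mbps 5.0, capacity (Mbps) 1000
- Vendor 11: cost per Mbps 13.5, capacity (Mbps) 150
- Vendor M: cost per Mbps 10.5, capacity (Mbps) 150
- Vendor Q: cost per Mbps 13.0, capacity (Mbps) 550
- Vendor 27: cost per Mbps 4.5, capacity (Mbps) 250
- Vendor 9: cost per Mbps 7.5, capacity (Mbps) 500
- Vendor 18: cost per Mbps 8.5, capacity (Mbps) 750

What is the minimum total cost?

Cheapest first:
Take 250 from Vendor 27 at 4.5 — need 2350 more.
Vendor S at 5.0: take all 1000 Mbps — 1350 still needed.
Vendor 9 (7.5): use full 500 — 850 Mbps to go.
Take 750 from Vendor 18 at 8.5 — need 100 more.
Vendor M at 10.5: take 100 of its 150 — requirement met.
Vendor Q, Vendor 11: unused.
Cost = 250×4.5 + 1000×5.0 + 500×7.5 + 750×8.5 + 100×10.5 = 17300.

17300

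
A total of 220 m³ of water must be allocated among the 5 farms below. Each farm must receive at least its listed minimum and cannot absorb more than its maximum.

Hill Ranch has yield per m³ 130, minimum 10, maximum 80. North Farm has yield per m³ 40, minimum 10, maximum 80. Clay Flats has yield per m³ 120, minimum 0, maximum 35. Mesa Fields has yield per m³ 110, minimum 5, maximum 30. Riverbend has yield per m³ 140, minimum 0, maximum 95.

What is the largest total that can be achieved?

Meeting every minimum uses 10+10+0+5+0 = 25 m³, leaving 195.
Highest yield per m³ first: Riverbend 140 > Hill Ranch 130 > Clay Flats 120 > Mesa Fields 110 > North Farm 40.
Riverbend takes 95 more to reach its cap of 95 ; 100 left.
Give Hill Ranch 70 more to hit its cap of 80 ; 30 left.
Clay Flats: +30 (room for 35) → 30. Pool exhausted.
Total = 130×80 + 40×10 + 120×30 + 110×5 + 140×95 = 28250.

28250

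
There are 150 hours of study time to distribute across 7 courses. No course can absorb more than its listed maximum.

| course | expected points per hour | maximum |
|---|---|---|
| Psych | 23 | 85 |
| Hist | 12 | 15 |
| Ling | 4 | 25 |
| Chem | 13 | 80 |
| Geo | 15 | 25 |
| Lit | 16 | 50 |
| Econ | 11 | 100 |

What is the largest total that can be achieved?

Highest expected points per hour first: Psych 23 > Lit 16 > Geo 15 > Chem 13 > Hist 12 > Econ 11 > Ling 4.
Give Psych 85 to hit its cap of 85 ; 65 left.
Lit takes 50 to reach its cap of 50 ; 15 left.
Geo has room for 25 but only 15 remain, so it gets 15.
Total = 23×85 + 15×15 + 16×50 = 2980.

2980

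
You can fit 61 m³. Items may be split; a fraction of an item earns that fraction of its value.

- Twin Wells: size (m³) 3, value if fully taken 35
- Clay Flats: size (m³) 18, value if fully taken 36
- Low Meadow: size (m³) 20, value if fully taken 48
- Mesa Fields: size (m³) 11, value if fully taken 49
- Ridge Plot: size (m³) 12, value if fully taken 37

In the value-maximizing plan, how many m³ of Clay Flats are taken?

15

Best value per unit of size first: Twin Wells 35/3≈11.7, Mesa Fields 49/11≈4.45, Ridge Plot 37/12≈3.08, Low Meadow 48/20≈2.4, Clay Flats 36/18≈2.
Twin Wells: take in full, 3 m³ for value 35 → 58 left.
Mesa Fields: take in full, 11 m³ for value 49 → 47 left.
Ridge Plot: take in full, 12 m³ for value 37 → 35 left.
Low Meadow: take in full, 20 m³ for value 48 → 15 left.
15 m³ left: a 15/18 share of Clay Flats gives 36×15/18 = 30.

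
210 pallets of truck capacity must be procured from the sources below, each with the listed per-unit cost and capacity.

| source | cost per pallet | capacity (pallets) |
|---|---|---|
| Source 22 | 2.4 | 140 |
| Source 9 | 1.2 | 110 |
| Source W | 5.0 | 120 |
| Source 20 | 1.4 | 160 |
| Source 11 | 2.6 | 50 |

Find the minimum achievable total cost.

272

Use sources in increasing cost order.
Take 110 from Source 9 at 1.2 → need 100 more.
Source 20 at 1.4: take 100 of its 160 → requirement met.
Source 22, Source 11, Source W: unused.
Cost = 110×1.2 + 100×1.4 = 272.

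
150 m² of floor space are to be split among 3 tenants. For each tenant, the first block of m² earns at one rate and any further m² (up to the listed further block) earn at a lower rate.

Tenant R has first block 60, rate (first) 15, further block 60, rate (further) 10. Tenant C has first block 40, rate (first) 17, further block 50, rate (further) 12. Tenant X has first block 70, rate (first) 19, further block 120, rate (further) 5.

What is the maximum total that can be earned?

Order all 6 blocks by rate: Tenant X/T1 19 > Tenant C/T1 17 > Tenant R/T1 15 > Tenant C/T2 12 > Tenant R/T2 10 > Tenant X/T2 5.
Tenant X T1 at 19: fill all 70 ; 80 left.
Fill Tenant C T1 block (40 at 17) ; 40 left.
Tenant R/T1: +40 of 60 at 15; pool empty.
Total = 19×70 + 17×40 + 15×40 = 2610.

2610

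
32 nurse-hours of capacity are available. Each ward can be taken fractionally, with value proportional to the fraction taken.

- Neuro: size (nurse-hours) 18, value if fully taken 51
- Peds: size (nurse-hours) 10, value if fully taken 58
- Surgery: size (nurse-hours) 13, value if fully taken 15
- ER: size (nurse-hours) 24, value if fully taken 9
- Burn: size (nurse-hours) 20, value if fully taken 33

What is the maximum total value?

115.6

Best value per unit of size first: Peds 58/10≈5.8, Neuro 51/18≈2.83, Burn 33/20≈1.65, Surgery 15/13≈1.15, ER 9/24≈0.375.
Take all of Peds (10 nurse-hours, value 58) ; 22 nurse-hours left.
Take all of Neuro (18 nurse-hours, value 51) ; 4 nurse-hours left.
4 nurse-hours left: a 4/20 share of Burn gives 33×4/20 = 6.6.
Total value = 115.6.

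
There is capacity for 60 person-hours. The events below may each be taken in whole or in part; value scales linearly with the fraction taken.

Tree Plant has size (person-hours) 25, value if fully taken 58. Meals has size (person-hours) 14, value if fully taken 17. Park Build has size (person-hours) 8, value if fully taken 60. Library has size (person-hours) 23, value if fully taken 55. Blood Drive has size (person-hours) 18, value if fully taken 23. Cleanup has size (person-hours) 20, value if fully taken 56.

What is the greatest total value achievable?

Rank by value-to-size ratio: Park Build 60/8≈7.5, Cleanup 56/20≈2.8, Library 55/23≈2.39, Tree Plant 58/25≈2.32, Blood Drive 23/18≈1.28, Meals 17/14≈1.21.
All 8 person-hours of Park Build fit (value 60) ; 52 remain.
All 20 person-hours of Cleanup fit (value 56) ; 32 remain.
Take all of Library (23 person-hours, value 55) ; 9 person-hours left.
Only 9 person-hours remain; take 9/25 of Tree Plant for value 58×9/25 = 20.88.
Total value = 191.88.

191.88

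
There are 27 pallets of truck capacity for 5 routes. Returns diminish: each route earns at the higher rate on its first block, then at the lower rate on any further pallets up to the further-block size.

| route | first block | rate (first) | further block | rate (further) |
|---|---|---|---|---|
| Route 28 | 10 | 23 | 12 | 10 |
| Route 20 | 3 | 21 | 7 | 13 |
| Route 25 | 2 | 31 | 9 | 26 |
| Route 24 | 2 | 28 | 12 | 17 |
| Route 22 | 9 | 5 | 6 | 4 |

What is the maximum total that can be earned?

662

Rank every tier by rate: Route 25/T1 31 > Route 24/T1 28 > Route 25/T2 26 > Route 28/T1 23 > Route 20/T1 21 > Route 24/T2 17 > Route 20/T2 13 > Route 28/T2 10 > Route 22/T1 5 > Route 22/T2 4.
Fill Route 25 T1 block (2 at 31) — 25 left.
Route 24/T1 (28): +2 — 23 left.
Fill Route 25 T2 block (9 at 26) — 14 left.
Fill Route 28 T1 block (10 at 23) — 4 left.
Route 20/T1 (21): +3 — 1 left.
Route 24 T2 at 17: only 1 left, fill 1.
Total = 31×2 + 28×2 + 26×9 + 23×10 + 21×3 + 17×1 = 662.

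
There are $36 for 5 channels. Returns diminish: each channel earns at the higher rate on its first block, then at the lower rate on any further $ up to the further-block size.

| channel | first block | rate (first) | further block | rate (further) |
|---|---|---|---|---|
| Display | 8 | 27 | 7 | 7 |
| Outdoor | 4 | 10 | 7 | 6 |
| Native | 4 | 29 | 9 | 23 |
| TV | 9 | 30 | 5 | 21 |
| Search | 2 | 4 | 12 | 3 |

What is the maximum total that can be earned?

924

Order all 10 blocks by rate: TV/T1 30 > Native/T1 29 > Display/T1 27 > Native/T2 23 > TV/T2 21 > Outdoor/T1 10 > Display/T2 7 > Outdoor/T2 6 > Search/T1 4 > Search/T2 3.
TV/T1 (30): +9 ; 27 left.
Native T1 at 29: fill all 4 ; 23 left.
Fill Display T1 block (8 at 27) ; 15 left.
Native/T2 (23): +9 ; 6 left.
TV T2 at 21: fill all 5 ; 1 left.
1 remain; put them into Outdoor T1 at 10.
Total = 30×9 + 29×4 + 27×8 + 23×9 + 21×5 + 10×1 = 924.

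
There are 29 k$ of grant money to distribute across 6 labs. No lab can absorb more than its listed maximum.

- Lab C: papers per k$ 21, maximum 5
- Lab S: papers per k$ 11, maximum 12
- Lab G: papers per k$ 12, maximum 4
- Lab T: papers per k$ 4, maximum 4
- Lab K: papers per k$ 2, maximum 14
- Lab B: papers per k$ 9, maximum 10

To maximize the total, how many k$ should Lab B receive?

8

Order the labs by papers per k$: Lab C 21 > Lab G 12 > Lab S 11 > Lab B 9 > Lab T 4 > Lab K 2.
Lab C: +5 to 5 (cap) ; 24 left.
Lab G takes 4 to reach its cap of 4 ; 20 left.
Give Lab S 12 to hit its cap of 12 ; 8 left.
Only 8 left; Lab B takes them to reach 8.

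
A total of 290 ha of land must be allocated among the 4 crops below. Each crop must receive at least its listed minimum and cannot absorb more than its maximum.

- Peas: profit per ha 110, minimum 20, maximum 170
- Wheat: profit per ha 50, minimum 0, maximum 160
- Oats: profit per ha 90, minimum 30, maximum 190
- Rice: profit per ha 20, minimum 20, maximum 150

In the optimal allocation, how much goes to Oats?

Meeting every minimum uses 20+0+30+20 = 70 ha, leaving 220.
Highest profit per ha first: Peas 110 > Oats 90 > Wheat 50 > Rice 20.
Peas: +150 to 170 (cap) → 70 left.
Oats has room for 160 more but only 70 remain, so it gets 100.

100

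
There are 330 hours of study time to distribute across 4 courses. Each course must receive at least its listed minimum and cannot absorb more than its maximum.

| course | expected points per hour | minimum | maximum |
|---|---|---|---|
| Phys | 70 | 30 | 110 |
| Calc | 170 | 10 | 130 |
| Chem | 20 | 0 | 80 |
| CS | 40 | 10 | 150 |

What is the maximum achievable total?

33400

Meeting every minimum uses 30+10+0+10 = 50 hours, leaving 280.
Highest expected points per hour first: Calc 170 > Phys 70 > CS 40 > Chem 20.
Give Calc 120 more to hit its cap of 130 → 160 left.
Phys takes 80 more to reach its cap of 110 → 80 left.
CS has room for 140 more but only 80 remain, so it gets 90.
Total = 70×110 + 170×130 + 40×90 = 33400.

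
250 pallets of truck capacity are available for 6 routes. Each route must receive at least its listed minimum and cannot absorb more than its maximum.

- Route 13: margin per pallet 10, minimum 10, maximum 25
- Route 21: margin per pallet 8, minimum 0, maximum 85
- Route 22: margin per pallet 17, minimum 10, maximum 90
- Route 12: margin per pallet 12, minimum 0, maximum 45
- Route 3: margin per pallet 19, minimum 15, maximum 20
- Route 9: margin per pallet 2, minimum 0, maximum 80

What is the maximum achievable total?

Meeting every minimum uses 10+0+10+0+15+0 = 35 pallets, leaving 215.
Rank by margin per pallet: Route 3 19 > Route 22 17 > Route 12 12 > Route 13 10 > Route 21 8 > Route 9 2.
Route 3 takes 5 more to reach its cap of 20 → 210 left.
Give Route 22 80 more to hit its cap of 90 → 130 left.
Give Route 12 45 more to hit its cap of 45 → 85 left.
Route 13 takes 15 more to reach its cap of 25 → 70 left.
Only 70 left; Route 21 takes them to reach 70.
Total = 10×25 + 8×70 + 17×90 + 12×45 + 19×20 = 3260.

3260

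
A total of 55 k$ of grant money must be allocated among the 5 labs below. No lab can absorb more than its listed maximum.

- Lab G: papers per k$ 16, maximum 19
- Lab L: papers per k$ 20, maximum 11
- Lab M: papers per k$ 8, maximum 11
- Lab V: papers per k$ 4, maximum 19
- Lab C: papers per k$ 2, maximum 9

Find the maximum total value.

668

Highest papers per k$ first: Lab L 20 > Lab G 16 > Lab M 8 > Lab V 4 > Lab C 2.
Give Lab L 11 to hit its cap of 11 ; 44 left.
Lab G takes 19 to reach its cap of 19 ; 25 left.
Give Lab M 11 to hit its cap of 11 ; 14 left.
Lab V has room for 19 but only 14 remain, so it gets 14.
Total = 16×19 + 20×11 + 8×11 + 4×14 = 668.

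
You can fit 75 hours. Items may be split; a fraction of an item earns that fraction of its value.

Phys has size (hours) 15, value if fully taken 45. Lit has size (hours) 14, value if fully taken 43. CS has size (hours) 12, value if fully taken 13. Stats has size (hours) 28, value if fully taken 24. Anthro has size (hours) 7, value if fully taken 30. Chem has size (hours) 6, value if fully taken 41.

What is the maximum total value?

190

Sort by value density: Chem 41/6≈6.83, Anthro 30/7≈4.29, Lit 43/14≈3.07, Phys 45/15≈3, CS 13/12≈1.08, Stats 24/28≈0.857.
Take all of Chem (6 hours, value 41) → 69 hours left.
Take all of Anthro (7 hours, value 30) → 62 hours left.
Lit: take in full, 14 hours for value 43 → 48 left.
All 15 hours of Phys fit (value 45) → 33 remain.
CS: take in full, 12 hours for value 13 → 21 left.
Fill the last 21 hours with part of Stats: 21/28 of it earns 18.
Total value = 190.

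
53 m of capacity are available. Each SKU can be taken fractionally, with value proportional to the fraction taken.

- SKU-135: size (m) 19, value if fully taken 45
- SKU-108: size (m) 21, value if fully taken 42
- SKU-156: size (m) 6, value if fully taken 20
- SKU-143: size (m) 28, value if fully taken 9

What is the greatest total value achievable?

Rank by value-to-size ratio: SKU-156 20/6≈3.33, SKU-135 45/19≈2.37, SKU-108 42/21≈2, SKU-143 9/28≈0.321.
All 6 m of SKU-156 fit (value 20) — 47 remain.
All 19 m of SKU-135 fit (value 45) — 28 remain.
SKU-108: take in full, 21 m for value 42 — 7 left.
Fill the last 7 m with part of SKU-143: 7/28 of it earns 2.25.
Total value = 109.25.

109.25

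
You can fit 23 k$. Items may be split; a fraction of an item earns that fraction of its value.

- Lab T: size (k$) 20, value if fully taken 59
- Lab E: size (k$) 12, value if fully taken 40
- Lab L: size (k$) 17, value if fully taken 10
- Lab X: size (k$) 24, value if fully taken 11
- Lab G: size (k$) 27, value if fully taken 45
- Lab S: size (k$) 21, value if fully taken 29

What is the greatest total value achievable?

Best value per unit of size first: Lab E 40/12≈3.33, Lab T 59/20≈2.95, Lab G 45/27≈1.67, Lab S 29/21≈1.38, Lab L 10/17≈0.588, Lab X 11/24≈0.458.
Take all of Lab E (12 k$, value 40) — 11 k$ left.
Only 11 k$ remain; take 11/20 of Lab T for value 59×11/20 = 32.45.
Total value = 72.45.

72.45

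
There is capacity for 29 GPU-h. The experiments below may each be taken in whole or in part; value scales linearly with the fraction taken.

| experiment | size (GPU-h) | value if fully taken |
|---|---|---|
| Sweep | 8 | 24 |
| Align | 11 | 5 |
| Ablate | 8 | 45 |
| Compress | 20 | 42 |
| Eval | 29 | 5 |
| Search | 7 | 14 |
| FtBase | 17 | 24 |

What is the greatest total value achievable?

Best value per unit of size first: Ablate 45/8≈5.62, Sweep 24/8≈3, Compress 42/20≈2.1, Search 14/7≈2, FtBase 24/17≈1.41, Align 5/11≈0.455, Eval 5/29≈0.172.
All 8 GPU-h of Ablate fit (value 45) — 21 remain.
Sweep: take in full, 8 GPU-h for value 24 — 13 left.
13 GPU-h left: a 13/20 share of Compress gives 42×13/20 = 27.3.
Total value = 96.3.

96.3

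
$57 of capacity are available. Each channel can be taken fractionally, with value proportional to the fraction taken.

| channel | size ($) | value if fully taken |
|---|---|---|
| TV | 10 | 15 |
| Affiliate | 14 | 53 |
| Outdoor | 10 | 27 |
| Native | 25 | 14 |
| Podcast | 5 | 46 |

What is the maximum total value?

151.08

Sort by value density: Podcast 46/5≈9.2, Affiliate 53/14≈3.79, Outdoor 27/10≈2.7, TV 15/10≈1.5, Native 14/25≈0.56.
Take all of Podcast (5 $, value 46) → 52 $ left.
Take all of Affiliate (14 $, value 53) → 38 $ left.
All 10 $ of Outdoor fit (value 27) → 28 remain.
Take all of TV (10 $, value 15) → 18 $ left.
Fill the last 18 $ with part of Native: 18/25 of it earns 10.08.
Total value = 151.08.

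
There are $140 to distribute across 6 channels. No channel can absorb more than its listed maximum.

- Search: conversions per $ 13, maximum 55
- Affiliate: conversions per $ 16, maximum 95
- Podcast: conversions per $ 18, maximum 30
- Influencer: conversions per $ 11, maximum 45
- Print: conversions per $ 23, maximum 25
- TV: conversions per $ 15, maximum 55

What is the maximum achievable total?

2475

Highest conversions per $ first: Print 23 > Podcast 18 > Affiliate 16 > TV 15 > Search 13 > Influencer 11.
Print takes 25 to reach its cap of 25 ; 115 left.
Podcast takes 30 to reach its cap of 30 ; 85 left.
Only 85 left; Affiliate takes them to reach 85.
Total = 16×85 + 18×30 + 23×25 = 2475.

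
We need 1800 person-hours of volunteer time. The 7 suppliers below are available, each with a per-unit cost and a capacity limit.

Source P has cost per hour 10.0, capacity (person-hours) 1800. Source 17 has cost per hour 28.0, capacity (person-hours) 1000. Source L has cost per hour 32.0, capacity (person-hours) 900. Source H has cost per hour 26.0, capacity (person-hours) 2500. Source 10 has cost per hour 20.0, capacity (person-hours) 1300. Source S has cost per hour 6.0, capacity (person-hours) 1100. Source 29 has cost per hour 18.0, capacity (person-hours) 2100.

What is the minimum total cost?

Fill from the cheapest supplier first.
Source S (6.0): use full 1100 → 700 person-hours to go.
Source P (10.0): take the remaining 700 → done.
Source 29, Source 10, Source H, Source 17, Source L: unused.
Cost = 1100×6.0 + 700×10.0 = 13600.

13600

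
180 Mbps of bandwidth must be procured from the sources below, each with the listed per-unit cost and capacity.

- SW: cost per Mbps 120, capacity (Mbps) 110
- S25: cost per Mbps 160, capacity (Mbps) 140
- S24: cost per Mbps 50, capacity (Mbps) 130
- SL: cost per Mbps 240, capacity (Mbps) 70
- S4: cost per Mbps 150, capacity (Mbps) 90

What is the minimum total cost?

12500

Fill from the cheapest source first.
S24 at 50: take all 130 Mbps ; 50 still needed.
SW (120): take the remaining 50 ; done.
S4, S25, SL: unused.
Cost = 130×50 + 50×120 = 12500.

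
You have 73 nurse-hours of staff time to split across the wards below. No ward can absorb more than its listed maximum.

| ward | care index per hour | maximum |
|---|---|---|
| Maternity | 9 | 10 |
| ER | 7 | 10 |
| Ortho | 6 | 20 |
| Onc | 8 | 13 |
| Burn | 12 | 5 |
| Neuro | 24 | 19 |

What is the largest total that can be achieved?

Rank by care index per hour: Neuro 24 > Burn 12 > Maternity 9 > Onc 8 > ER 7 > Ortho 6.
Neuro: +19 to 19 (cap) ; 54 left.
Burn: +5 to 5 (cap) ; 49 left.
Maternity takes 10 to reach its cap of 10 ; 39 left.
Onc takes 13 to reach its cap of 13 ; 26 left.
Give ER 10 to hit its cap of 10 ; 16 left.
Ortho has room for 20 but only 16 remain, so it gets 16.
Total = 9×10 + 7×10 + 6×16 + 8×13 + 12×5 + 24×19 = 876.

876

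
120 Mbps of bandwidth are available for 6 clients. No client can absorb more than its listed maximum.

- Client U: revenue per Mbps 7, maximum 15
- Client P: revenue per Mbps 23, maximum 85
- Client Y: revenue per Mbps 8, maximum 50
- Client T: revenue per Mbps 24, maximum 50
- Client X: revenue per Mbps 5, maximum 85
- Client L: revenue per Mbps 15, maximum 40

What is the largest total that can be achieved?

2810

Rank by revenue per Mbps: Client T 24 > Client P 23 > Client L 15 > Client Y 8 > Client U 7 > Client X 5.
Client T: +50 to 50 (cap) → 70 left.
Only 70 left; Client P takes them to reach 70.
Total = 23×70 + 24×50 = 2810.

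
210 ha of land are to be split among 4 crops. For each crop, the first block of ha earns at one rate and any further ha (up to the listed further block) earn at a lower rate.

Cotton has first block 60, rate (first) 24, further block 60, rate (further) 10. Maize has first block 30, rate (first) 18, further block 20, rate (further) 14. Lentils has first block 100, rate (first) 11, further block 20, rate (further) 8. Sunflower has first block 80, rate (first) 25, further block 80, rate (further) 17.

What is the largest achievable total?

4660

Order all 8 blocks by rate: Sunflower/first 25 > Cotton/first 24 > Maize/first 18 > Sunflower/second 17 > Maize/second 14 > Lentils/first 11 > Cotton/second 10 > Lentils/second 8.
Sunflower/first (25): +80 — 130 left.
Cotton/first (24): +60 — 70 left.
Fill Maize first block (30 at 18) — 40 left.
Sunflower/second: +40 of 80 at 17; pool empty.
Total = 25×80 + 24×60 + 18×30 + 17×40 = 4660.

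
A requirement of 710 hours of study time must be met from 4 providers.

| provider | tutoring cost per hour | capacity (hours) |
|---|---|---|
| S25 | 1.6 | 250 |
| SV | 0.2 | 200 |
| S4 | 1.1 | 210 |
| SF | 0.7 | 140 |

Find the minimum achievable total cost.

Fill from the cheapest provider first.
SV at 0.2: take all 200 hours — 510 still needed.
SF at 0.7: take all 140 hours — 370 still needed.
S4 at 1.1: take all 210 hours — 160 still needed.
S25 at 1.6: take 160 of its 250 — requirement met.
Cost = 200×0.2 + 140×0.7 + 210×1.1 + 160×1.6 = 625.

625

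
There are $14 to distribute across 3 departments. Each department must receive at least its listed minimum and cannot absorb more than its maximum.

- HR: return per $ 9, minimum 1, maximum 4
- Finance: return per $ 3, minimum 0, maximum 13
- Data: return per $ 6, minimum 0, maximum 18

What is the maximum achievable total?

96

Meeting every minimum uses 1+0+0 = 1 $, leaving 13.
Highest return per $ first: HR 9 > Data 6 > Finance 3.
Give HR 3 more to hit its cap of 4 — 10 left.
Only 10 left; Data takes them to reach 10.
Total = 9×4 + 6×10 = 96.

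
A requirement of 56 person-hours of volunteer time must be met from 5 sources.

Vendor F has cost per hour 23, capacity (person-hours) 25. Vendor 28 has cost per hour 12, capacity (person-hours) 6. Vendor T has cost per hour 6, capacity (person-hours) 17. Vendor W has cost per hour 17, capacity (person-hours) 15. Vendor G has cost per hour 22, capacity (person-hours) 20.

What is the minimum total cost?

825

Cheapest first:
Vendor T (6): use full 17 → 39 person-hours to go.
Vendor 28 (12): use full 6 → 33 person-hours to go.
Vendor W at 17: take all 15 person-hours → 18 still needed.
Vendor G (22): take the remaining 18 → done.
Vendor F: unused.
Cost = 17×6 + 6×12 + 15×17 + 18×22 = 825.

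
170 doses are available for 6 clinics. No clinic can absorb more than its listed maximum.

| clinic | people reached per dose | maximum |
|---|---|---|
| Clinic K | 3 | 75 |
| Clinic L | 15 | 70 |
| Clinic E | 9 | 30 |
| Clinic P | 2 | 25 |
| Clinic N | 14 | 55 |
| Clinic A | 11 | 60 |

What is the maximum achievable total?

Order the clinics by people reached per dose: Clinic L 15 > Clinic N 14 > Clinic A 11 > Clinic E 9 > Clinic K 3 > Clinic P 2.
Clinic L takes 70 to reach its cap of 70 — 100 left.
Clinic N: +55 to 55 (cap) — 45 left.
Clinic A: +45 (room for 60) → 45. Pool exhausted.
Total = 15×70 + 14×55 + 11×45 = 2315.

2315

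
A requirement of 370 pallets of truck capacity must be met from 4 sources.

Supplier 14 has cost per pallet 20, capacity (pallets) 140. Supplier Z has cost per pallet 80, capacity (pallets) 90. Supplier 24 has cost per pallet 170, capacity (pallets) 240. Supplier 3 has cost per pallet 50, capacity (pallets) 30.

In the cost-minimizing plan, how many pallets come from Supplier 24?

110

Cheapest first:
Take 140 from Supplier 14 at 20 — need 230 more.
Supplier 3 at 50: take all 30 pallets — 200 still needed.
Supplier Z at 80: take all 90 pallets — 110 still needed.
Supplier 24 at 170: take 110 of its 240 — requirement met.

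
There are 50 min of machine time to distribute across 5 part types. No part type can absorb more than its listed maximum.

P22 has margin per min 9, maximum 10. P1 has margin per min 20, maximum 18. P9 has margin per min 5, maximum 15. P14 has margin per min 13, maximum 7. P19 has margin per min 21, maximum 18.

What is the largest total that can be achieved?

892

Order the part types by margin per min: P19 21 > P1 20 > P14 13 > P22 9 > P9 5.
P19: +18 to 18 (cap) → 32 left.
P1 takes 18 to reach its cap of 18 → 14 left.
P14 takes 7 to reach its cap of 7 → 7 left.
P22: +7 (room for 10) → 7. Pool exhausted.
Total = 9×7 + 20×18 + 13×7 + 21×18 = 892.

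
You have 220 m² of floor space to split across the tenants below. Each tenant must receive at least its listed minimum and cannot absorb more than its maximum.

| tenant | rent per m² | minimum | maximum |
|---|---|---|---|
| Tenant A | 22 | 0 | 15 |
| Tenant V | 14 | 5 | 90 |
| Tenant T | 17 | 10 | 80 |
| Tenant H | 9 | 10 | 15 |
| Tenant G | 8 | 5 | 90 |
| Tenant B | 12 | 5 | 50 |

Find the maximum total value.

3320

Meeting every minimum uses 0+5+10+10+5+5 = 35 m², leaving 185.
Highest rent per m² first: Tenant A 22 > Tenant T 17 > Tenant V 14 > Tenant B 12 > Tenant H 9 > Tenant G 8.
Tenant A: +15 to 15 (cap) ; 170 left.
Give Tenant T 70 more to hit its cap of 80 ; 100 left.
Give Tenant V 85 more to hit its cap of 90 ; 15 left.
Tenant B has room for 45 more but only 15 remain, so it gets 20.
Total = 22×15 + 14×90 + 17×80 + 9×10 + 8×5 + 12×20 = 3320.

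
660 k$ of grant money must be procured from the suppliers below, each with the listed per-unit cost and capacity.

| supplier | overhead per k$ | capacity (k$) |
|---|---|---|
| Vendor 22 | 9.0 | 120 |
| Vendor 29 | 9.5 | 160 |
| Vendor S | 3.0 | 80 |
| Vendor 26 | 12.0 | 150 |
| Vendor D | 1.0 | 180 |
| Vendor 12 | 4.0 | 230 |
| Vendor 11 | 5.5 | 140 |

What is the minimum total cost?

Cheapest first:
Vendor D (1.0): use full 180 → 480 k$ to go.
Vendor S (3.0): use full 80 → 400 k$ to go.
Vendor 12 (4.0): use full 230 → 170 k$ to go.
Take 140 from Vendor 11 at 5.5 → need 30 more.
Take 30 from Vendor 22 at 9.0 to finish.
Vendor 29, Vendor 26: unused.
Cost = 180×1.0 + 80×3.0 + 230×4.0 + 140×5.5 + 30×9.0 = 2380.

2380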